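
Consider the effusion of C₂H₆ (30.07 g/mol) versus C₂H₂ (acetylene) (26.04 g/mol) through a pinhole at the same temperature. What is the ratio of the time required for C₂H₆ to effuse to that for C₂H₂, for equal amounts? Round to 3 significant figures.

Since effusion rate ∝ 1/√M, t_C₂H₆/t_C₂H₂ = √(M_C₂H₆/M_C₂H₂) = √(30.07/26.04) = √1.155 = 1.07.

1.07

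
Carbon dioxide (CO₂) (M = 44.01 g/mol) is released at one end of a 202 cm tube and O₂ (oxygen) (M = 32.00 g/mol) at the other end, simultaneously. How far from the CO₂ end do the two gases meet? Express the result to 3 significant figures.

93.0 cm

The fronts meet when d_CO₂ + d_O₂ = L with d_CO₂/d_O₂ = √(M_O₂/M_CO₂) (Graham's law). Here √(M_O₂/M_CO₂) = √(32.00/44.01) = 0.8527.
With d_CO₂ + d_O₂ = 202 cm, d_O₂ = 202/(1 + 0.8527) = 109.0 cm.
d_CO₂ = 202 − 109.0 = 93.0 cm.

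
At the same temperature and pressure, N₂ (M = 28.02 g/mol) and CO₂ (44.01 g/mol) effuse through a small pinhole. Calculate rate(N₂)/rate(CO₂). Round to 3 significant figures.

1.25

Since effusion rate ∝ 1/√M, rate_N₂/rate_CO₂ = √(M_CO₂/M_N₂) = √(44.01/28.02) = √1.571 = 1.25.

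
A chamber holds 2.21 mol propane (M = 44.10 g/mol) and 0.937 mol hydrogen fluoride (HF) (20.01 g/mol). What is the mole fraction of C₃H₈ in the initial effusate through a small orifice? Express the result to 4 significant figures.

0.6137

Each component's effusion rate ∝ (its partial pressure)·(1/√M) ∝ n_i/√M_i.
x_C₃H₈(eff) = (n_C₃H₈/√M_C₃H₈) / (n_C₃H₈/√M_C₃H₈ + n_HF/√M_HF)
= (2.21/√44.10) / (2.21/√44.10 + 0.937/√20.01) = 0.3328/(0.3328 + 0.2095) = 0.6137.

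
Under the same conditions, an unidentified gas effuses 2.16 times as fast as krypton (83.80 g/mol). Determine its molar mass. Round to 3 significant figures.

18.0 g/mol

Using Graham's law: rate_X/rate_Kr = √(M_Kr/M_X).
2.16 = √(83.80/M_X)
M_X = 83.80 / 2.16² = 83.80 / 4.666 = 18.0 g/mol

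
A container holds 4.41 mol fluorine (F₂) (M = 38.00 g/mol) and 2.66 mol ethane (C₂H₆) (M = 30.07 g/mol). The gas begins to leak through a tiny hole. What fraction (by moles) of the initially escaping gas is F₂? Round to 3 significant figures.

Each component's effusion rate ∝ (its partial pressure)·(1/√M) ∝ n_i/√M_i.
Mole fraction of F₂ in the effusate = (n_F₂/√M_F₂) / (n_F₂/√M_F₂ + n_C₂H₆/√M_C₂H₆)
= (4.41/√38.00) / (4.41/√38.00 + 2.66/√30.07) = 0.7154/(0.7154 + 0.4851) = 0.596.

0.596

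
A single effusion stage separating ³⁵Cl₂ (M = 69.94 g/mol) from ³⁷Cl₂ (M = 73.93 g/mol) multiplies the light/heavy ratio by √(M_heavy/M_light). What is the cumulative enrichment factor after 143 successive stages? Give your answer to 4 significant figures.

After 143 stages the ratio has grown by (√(73.93/69.94))^143 = (73.93/69.94)^(143/2).
= 1.05705^(143/2) = 52.82.

52.82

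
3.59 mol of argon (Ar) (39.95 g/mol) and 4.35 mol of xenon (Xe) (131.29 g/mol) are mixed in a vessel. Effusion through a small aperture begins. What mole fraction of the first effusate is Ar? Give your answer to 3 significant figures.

The effusion rate of species i is ∝ p_i/√M_i ∝ n_i/√M_i.
x_Ar(eff) = (n_Ar/√M_Ar) / (n_Ar/√M_Ar + n_Xe/√M_Xe)
= (3.59/√39.95) / (3.59/√39.95 + 4.35/√131.29) = 0.5680/(0.5680 + 0.3796) = 0.599.

0.599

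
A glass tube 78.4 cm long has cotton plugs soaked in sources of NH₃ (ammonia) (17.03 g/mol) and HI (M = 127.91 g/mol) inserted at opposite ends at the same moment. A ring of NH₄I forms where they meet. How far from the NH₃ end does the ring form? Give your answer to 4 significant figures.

Graham's law gives d_NH₃/d_HI = rate_NH₃/rate_HI = √(M_HI/M_NH₃) = √(127.91/17.03) = 2.741.
With d_NH₃ + d_HI = 78.4 cm, d_HI = 78.4/(1 + 2.741) = 20.96 cm.
d_NH₃ = 78.4 − 20.96 = 57.44 cm.

57.44 cm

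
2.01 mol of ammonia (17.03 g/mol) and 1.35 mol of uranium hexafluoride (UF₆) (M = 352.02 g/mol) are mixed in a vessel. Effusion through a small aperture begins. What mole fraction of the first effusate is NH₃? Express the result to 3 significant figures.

Effusion rate of each component ∝ n_i/√M_i (partial pressure × 1/√M).
x_NH₃(eff) = (n_NH₃/√M_NH₃) / (n_NH₃/√M_NH₃ + n_UF₆/√M_UF₆)
= (2.01/√17.03) / (2.01/√17.03 + 1.35/√352.02) = 0.4871/(0.4871 + 0.07195) = 0.871.

0.871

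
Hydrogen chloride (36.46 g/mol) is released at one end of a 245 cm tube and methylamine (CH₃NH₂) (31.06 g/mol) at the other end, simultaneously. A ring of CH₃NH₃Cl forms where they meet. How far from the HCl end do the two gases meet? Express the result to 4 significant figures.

The fronts meet when d_HCl + d_CH₃NH₂ = L with d_HCl/d_CH₃NH₂ = √(M_CH₃NH₂/M_HCl) (Graham's law). Here √(M_CH₃NH₂/M_HCl) = √(31.06/36.46) = 0.9230.
With d_HCl + d_CH₃NH₂ = 245 cm, d_CH₃NH₂ = 245/(1 + 0.9230) = 127.4 cm.
d_HCl = 245 − 127.4 = 117.6 cm.

117.6 cm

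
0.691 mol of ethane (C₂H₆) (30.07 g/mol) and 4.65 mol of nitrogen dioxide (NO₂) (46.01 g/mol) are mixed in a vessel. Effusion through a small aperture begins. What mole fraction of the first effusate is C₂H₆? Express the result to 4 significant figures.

0.1553

The effusion rate of species i is ∝ p_i/√M_i ∝ n_i/√M_i.
Mole fraction of C₂H₆ in the effusate = (n_C₂H₆/√M_C₂H₆) / (n_C₂H₆/√M_C₂H₆ + n_NO₂/√M_NO₂)
= (0.691/√30.07) / (0.691/√30.07 + 4.65/√46.01) = 0.1260/(0.1260 + 0.6855) = 0.1553.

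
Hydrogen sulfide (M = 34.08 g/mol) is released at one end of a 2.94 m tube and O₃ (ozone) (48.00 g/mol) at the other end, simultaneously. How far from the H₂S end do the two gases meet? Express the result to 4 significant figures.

Distances travelled in equal time are proportional to diffusion rates, so d_H₂S/d_O₃ = √(M_O₃/M_H₂S) = √(48.00/34.08) = 1.187.
With d_H₂S + d_O₃ = 2.94 m, d_O₃ = 2.94/(1 + 1.187) = 1.344 m.
d_H₂S = 2.94 − 1.344 = 1.596 m.

1.596 m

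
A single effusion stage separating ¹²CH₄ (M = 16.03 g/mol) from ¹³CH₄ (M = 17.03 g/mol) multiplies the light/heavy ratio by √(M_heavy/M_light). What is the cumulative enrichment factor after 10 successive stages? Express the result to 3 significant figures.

The single-stage factor is √(M_heavy/M_light), so 10 stages give [√(17.03/16.03)]^10 = (17.03/16.03)^(10/2).
= 1.06238^5 = 1.35.

1.35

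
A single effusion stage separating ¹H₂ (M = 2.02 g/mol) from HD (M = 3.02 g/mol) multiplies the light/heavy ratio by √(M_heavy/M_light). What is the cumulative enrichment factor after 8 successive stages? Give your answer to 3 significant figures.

5.00

The single-stage factor is √(M_heavy/M_light), so 8 stages give [√(3.02/2.02)]^8 = (3.02/2.02)^(8/2).
= 1.49505^4 = 5.00.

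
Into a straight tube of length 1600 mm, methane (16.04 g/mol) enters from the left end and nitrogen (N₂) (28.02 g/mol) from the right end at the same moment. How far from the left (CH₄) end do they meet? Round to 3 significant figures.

The fronts meet when d_CH₄ + d_N₂ = L with d_CH₄/d_N₂ = √(M_N₂/M_CH₄) (Graham's law). Here √(M_N₂/M_CH₄) = √(28.02/16.04) = 1.322.
With d_CH₄ + d_N₂ = 1600 mm, d_N₂ = 1600/(1 + 1.322) = 689.2 mm.
d_CH₄ = 1600 − 689.2 = 911 mm.

911 mm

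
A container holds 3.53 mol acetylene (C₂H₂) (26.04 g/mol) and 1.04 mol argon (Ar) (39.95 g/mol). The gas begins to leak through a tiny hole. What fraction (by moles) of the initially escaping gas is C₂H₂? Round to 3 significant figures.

Effusion rate of each component ∝ n_i/√M_i (partial pressure × 1/√M).
So x_C₂H₂ in the escaping gas = (n_C₂H₂/√M_C₂H₂) / Σ(n_i/√M_i)
= (3.53/√26.04) / (3.53/√26.04 + 1.04/√39.95) = 0.6918/(0.6918 + 0.1645) = 0.808.

0.808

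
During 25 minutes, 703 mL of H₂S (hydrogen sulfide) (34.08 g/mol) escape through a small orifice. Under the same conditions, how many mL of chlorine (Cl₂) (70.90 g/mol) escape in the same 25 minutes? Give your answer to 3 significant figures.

Using Graham's law: rate_Cl₂/rate_H₂S = √(M_H₂S/M_Cl₂) = √(34.08/70.90) = √0.4807 = 0.6933.
So the volume for Cl₂ is 703 × 0.6933 = 487 mL.

487 mL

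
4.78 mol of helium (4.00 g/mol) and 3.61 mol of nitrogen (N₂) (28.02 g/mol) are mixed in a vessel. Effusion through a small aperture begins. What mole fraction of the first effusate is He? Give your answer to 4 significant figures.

Effusion rate of each component ∝ n_i/√M_i (partial pressure × 1/√M).
x_He(eff) = (n_He/√M_He) / (n_He/√M_He + n_N₂/√M_N₂)
= (4.78/√4.00) / (4.78/√4.00 + 3.61/√28.02) = 2.390/(2.390 + 0.6820) = 0.7780.

0.7780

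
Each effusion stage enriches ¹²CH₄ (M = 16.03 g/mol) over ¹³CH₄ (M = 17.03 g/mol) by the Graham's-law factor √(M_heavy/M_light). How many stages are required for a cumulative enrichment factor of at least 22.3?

Per stage α = (17.03/16.03)^(1/2) = 1.06238^0.5, giving ln α = 0.03026.
Need α^N ≥ 22.3 ⇒ N ≥ ln(22.3) / ln α = 3.105 / 0.03026 = 102.61.
Rounding up, N = 103 stages.

103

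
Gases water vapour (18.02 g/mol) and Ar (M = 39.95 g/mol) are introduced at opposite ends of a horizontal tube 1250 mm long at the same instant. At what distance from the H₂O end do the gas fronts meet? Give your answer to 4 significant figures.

Distances travelled in equal time are proportional to diffusion rates, so d_H₂O/d_Ar = √(M_Ar/M_H₂O) = √(39.95/18.02) = 1.489.
With d_H₂O + d_Ar = 1250 mm, d_Ar = 1250/(1 + 1.489) = 502.2 mm.
d_H₂O = 1250 − 502.2 = 747.8 mm.

747.8 mm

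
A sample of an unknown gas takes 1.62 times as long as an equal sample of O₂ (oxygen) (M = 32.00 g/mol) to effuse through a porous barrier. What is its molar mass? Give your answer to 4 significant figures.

83.98 g/mol

Since effusion rate ∝ 1/√M, t_X/t_O₂ = √(M_X/M_O₂).
1.62 = √(M_X/32.00)
M_X = 32.00 × 1.62² = 32.00 × 2.624 = 83.98 g/mol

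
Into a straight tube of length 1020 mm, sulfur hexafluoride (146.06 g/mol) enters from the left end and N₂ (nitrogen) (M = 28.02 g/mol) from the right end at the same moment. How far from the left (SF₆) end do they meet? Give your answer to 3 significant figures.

The fronts meet when d_SF₆ + d_N₂ = L with d_SF₆/d_N₂ = √(M_N₂/M_SF₆) (Graham's law). Here √(M_N₂/M_SF₆) = √(28.02/146.06) = 0.4380.
With d_SF₆ + d_N₂ = 1020 mm, d_N₂ = 1020/(1 + 0.4380) = 709.3 mm.
d_SF₆ = 1020 − 709.3 = 311 mm.

311 mm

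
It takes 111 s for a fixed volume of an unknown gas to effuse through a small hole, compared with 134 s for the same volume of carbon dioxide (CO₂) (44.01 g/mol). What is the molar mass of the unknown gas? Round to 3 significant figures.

Since effusion rate ∝ 1/√M, t_X/t_CO₂ = √(M_X/M_CO₂).
111/134 = 0.8284 = √(M_X/44.01)
M_X = 44.01 × 0.8284² = 44.01 × 0.6862 = 30.2 g/mol

30.2 g/mol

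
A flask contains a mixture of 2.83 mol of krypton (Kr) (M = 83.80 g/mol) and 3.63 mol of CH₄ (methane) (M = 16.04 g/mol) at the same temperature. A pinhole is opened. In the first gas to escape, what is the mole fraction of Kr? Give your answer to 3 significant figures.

0.254

Rate_i ∝ x_i/√M_i (Graham's law weighted by mole fraction), so the effusate composition follows n_i/√M_i.
So x_Kr in the escaping gas = (n_Kr/√M_Kr) / Σ(n_i/√M_i)
= (2.83/√83.80) / (2.83/√83.80 + 3.63/√16.04) = 0.3091/(0.3091 + 0.9064) = 0.254.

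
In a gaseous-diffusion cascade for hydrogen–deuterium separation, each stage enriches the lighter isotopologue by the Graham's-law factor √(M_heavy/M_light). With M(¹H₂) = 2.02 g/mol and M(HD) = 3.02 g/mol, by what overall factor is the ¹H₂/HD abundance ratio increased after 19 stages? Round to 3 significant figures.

45.6

After 19 stages the ratio has grown by (√(3.02/2.02))^19 = (3.02/2.02)^(19/2).
= 1.49505^(19/2) = 45.6.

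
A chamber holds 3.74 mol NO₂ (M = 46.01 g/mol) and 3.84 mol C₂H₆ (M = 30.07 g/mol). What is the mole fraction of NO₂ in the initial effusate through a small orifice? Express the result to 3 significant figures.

Each component's effusion rate ∝ (its partial pressure)·(1/√M) ∝ n_i/√M_i.
So x_NO₂ in the escaping gas = (n_NO₂/√M_NO₂) / Σ(n_i/√M_i)
= (3.74/√46.01) / (3.74/√46.01 + 3.84/√30.07) = 0.5514/(0.5514 + 0.7003) = 0.441.

0.441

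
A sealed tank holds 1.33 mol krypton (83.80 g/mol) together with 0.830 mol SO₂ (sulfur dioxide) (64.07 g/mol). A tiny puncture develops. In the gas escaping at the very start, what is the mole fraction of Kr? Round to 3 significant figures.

Each component's effusion rate ∝ (its partial pressure)·(1/√M) ∝ n_i/√M_i.
x_Kr(eff) = (n_Kr/√M_Kr) / (n_Kr/√M_Kr + n_SO₂/√M_SO₂)
= (1.33/√83.80) / (1.33/√83.80 + 0.830/√64.07) = 0.1453/(0.1453 + 0.1037) = 0.584.

0.584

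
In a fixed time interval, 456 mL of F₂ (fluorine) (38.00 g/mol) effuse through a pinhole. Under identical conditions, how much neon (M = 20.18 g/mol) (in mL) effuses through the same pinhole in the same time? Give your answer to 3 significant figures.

Using Graham's law: rate_Ne/rate_F₂ = √(M_F₂/M_Ne) = √(38.00/20.18) = √1.883 = 1.372.
So the volume for Ne is 456 × 1.372 = 626 mL.

626 mL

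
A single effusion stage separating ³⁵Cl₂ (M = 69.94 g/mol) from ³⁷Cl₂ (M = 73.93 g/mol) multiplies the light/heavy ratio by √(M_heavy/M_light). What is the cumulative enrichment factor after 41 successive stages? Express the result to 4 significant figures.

3.119

Each stage multiplies the ratio by α = √(73.93/69.94), so after 41 stages the overall factor is α^41 = (73.93/69.94)^(41/2).
= 1.05705^(41/2) = 3.119.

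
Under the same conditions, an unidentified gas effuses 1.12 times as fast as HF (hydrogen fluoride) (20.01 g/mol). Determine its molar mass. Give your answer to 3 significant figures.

Graham's law gives rate_X/rate_HF = √(M_HF/M_X).
1.12 = √(20.01/M_X)
M_X = 20.01 / 1.12² = 20.01 / 1.254 = 16.0 g/mol

16.0 g/mol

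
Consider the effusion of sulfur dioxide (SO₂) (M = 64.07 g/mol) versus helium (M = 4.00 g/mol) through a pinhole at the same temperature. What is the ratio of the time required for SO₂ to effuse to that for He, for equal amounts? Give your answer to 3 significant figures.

4.00

Using Graham's law: t_SO₂/t_He = √(M_SO₂/M_He) = √(64.07/4.00) = √16.02 = 4.00.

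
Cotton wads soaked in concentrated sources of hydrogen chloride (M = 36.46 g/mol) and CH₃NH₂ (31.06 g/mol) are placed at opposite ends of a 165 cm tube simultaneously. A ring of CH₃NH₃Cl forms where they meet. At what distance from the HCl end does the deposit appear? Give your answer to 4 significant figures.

In equal time, each gas travels a distance ∝ its rate ∝ 1/√M, so d_HCl/d_CH₃NH₂ = √(M_CH₃NH₂/M_HCl) = √(31.06/36.46) = 0.9230.
With d_HCl + d_CH₃NH₂ = 165 cm, d_CH₃NH₂ = 165/(1 + 0.9230) = 85.80 cm.
d_HCl = 165 − 85.80 = 79.20 cm.

79.20 cm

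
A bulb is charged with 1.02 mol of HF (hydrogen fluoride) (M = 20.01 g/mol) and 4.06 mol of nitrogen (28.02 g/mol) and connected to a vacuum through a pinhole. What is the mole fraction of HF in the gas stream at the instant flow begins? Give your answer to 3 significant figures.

The effusion rate of species i is ∝ p_i/√M_i ∝ n_i/√M_i.
So x_HF in the escaping gas = (n_HF/√M_HF) / Σ(n_i/√M_i)
= (1.02/√20.01) / (1.02/√20.01 + 4.06/√28.02) = 0.2280/(0.2280 + 0.7670) = 0.229.

0.229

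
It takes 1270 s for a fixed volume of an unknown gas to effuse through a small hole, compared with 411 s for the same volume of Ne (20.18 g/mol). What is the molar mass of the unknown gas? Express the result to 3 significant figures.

From Graham's law, t_X/t_Ne = √(M_X/M_Ne).
1270/411 = 3.090 = √(M_X/20.18)
M_X = 20.18 × 3.090² = 20.18 × 9.548 = 193 g/mol

193 g/mol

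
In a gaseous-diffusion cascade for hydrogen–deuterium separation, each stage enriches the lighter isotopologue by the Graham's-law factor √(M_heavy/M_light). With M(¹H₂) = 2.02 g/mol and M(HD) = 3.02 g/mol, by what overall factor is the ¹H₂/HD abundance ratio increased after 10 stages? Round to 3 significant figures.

7.47

After 10 stages the ratio has grown by (√(3.02/2.02))^10 = (3.02/2.02)^(10/2).
= 1.49505^5 = 7.47.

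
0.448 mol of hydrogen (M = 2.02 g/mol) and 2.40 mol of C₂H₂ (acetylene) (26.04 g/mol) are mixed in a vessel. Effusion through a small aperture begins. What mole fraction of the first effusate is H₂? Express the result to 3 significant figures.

Rate_i ∝ x_i/√M_i (Graham's law weighted by mole fraction), so the effusate composition follows n_i/√M_i.
Mole fraction of H₂ in the effusate = (n_H₂/√M_H₂) / (n_H₂/√M_H₂ + n_C₂H₂/√M_C₂H₂)
= (0.448/√2.02) / (0.448/√2.02 + 2.40/√26.04) = 0.3152/(0.3152 + 0.4703) = 0.401.

0.401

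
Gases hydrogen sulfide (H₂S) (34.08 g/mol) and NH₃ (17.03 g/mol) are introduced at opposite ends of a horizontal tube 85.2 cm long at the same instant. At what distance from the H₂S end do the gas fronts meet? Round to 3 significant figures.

35.3 cm

The fronts meet when d_H₂S + d_NH₃ = L with d_H₂S/d_NH₃ = √(M_NH₃/M_H₂S) (Graham's law). Here √(M_NH₃/M_H₂S) = √(17.03/34.08) = 0.7069.
With d_H₂S + d_NH₃ = 85.2 cm, d_NH₃ = 85.2/(1 + 0.7069) = 49.92 cm.
d_H₂S = 85.2 − 49.92 = 35.3 cm.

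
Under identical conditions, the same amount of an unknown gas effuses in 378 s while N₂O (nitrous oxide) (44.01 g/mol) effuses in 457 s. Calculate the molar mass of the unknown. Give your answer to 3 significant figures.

By Graham's law, t_X/t_N₂O = √(M_X/M_N₂O).
378/457 = 0.8271 = √(M_X/44.01)
M_X = 44.01 × 0.8271² = 44.01 × 0.6841 = 30.1 g/mol

30.1 g/mol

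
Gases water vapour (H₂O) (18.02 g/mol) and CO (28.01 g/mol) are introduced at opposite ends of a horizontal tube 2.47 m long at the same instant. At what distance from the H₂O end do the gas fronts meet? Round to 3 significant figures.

1.37 m

The fronts meet when d_H₂O + d_CO = L with d_H₂O/d_CO = √(M_CO/M_H₂O) (Graham's law). Here √(M_CO/M_H₂O) = √(28.01/18.02) = 1.247.
With d_H₂O + d_CO = 2.47 m, d_CO = 2.47/(1 + 1.247) = 1.099 m.
d_H₂O = 2.47 − 1.099 = 1.37 m.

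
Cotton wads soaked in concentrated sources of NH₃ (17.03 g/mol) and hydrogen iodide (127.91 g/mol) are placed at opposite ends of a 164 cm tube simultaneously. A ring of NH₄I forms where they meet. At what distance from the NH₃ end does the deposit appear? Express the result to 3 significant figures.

Graham's law gives d_NH₃/d_HI = rate_NH₃/rate_HI = √(M_HI/M_NH₃) = √(127.91/17.03) = 2.741.
With d_NH₃ + d_HI = 164 cm, d_HI = 164/(1 + 2.741) = 43.84 cm.
d_NH₃ = 164 − 43.84 = 120 cm.

120 cm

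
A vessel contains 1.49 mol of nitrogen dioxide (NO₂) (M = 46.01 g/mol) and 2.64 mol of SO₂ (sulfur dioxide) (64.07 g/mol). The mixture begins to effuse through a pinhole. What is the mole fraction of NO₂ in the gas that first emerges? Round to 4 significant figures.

0.3998

The effusion rate of species i is ∝ p_i/√M_i ∝ n_i/√M_i.
So x_NO₂ in the escaping gas = (n_NO₂/√M_NO₂) / Σ(n_i/√M_i)
= (1.49/√46.01) / (1.49/√46.01 + 2.64/√64.07) = 0.2197/(0.2197 + 0.3298) = 0.3998.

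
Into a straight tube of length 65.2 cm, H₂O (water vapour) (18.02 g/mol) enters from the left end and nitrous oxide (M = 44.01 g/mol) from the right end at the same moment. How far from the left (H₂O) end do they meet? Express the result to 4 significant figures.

39.76 cm

Graham's law gives d_H₂O/d_N₂O = rate_H₂O/rate_N₂O = √(M_N₂O/M_H₂O) = √(44.01/18.02) = 1.563.
With d_H₂O + d_N₂O = 65.2 cm, d_N₂O = 65.2/(1 + 1.563) = 25.44 cm.
d_H₂O = 65.2 − 25.44 = 39.76 cm.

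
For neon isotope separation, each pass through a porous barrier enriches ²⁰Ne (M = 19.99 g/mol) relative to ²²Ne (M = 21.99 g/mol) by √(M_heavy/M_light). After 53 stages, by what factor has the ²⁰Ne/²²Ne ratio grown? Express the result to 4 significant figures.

12.51

Each stage multiplies the ratio by α = √(21.99/19.99), so after 53 stages the overall factor is α^53 = (21.99/19.99)^(53/2).
= 1.10005^(53/2) = 12.51.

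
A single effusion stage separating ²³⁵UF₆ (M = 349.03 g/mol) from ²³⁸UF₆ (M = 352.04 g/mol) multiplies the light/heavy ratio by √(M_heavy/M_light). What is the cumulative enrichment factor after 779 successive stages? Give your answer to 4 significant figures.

After 779 stages the ratio has grown by (√(352.04/349.03))^779 = (352.04/349.03)^(779/2).
= 1.00862^(779/2) = 28.35.

28.35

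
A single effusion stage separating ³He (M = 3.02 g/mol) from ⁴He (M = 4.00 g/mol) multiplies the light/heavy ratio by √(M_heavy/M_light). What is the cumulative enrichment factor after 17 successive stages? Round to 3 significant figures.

Overall factor = α^17 with α = √(4.00/3.02), i.e. (4.00/3.02)^(17/2).
= 1.32450^(17/2) = 10.9.

10.9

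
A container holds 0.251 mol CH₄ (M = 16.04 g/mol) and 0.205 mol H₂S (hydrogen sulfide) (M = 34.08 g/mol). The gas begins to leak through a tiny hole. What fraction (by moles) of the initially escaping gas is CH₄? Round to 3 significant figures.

0.641

Effusion rate of each component ∝ n_i/√M_i (partial pressure × 1/√M).
Mole fraction of CH₄ in the effusate = (n_CH₄/√M_CH₄) / (n_CH₄/√M_CH₄ + n_H₂S/√M_H₂S)
= (0.251/√16.04) / (0.251/√16.04 + 0.205/√34.08) = 0.06267/(0.06267 + 0.03512) = 0.641.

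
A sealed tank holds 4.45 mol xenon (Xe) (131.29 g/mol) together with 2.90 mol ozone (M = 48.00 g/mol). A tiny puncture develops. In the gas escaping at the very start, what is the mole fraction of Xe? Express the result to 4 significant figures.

0.4813

The effusion rate of species i is ∝ p_i/√M_i ∝ n_i/√M_i.
x_Xe(eff) = (n_Xe/√M_Xe) / (n_Xe/√M_Xe + n_O₃/√M_O₃)
= (4.45/√131.29) / (4.45/√131.29 + 2.90/√48.00) = 0.3884/(0.3884 + 0.4186) = 0.4813.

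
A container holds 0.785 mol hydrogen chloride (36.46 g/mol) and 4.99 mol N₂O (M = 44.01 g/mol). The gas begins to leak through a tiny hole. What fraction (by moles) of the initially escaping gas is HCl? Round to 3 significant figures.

0.147

Rate_i ∝ x_i/√M_i (Graham's law weighted by mole fraction), so the effusate composition follows n_i/√M_i.
x_HCl(eff) = (n_HCl/√M_HCl) / (n_HCl/√M_HCl + n_N₂O/√M_N₂O)
= (0.785/√36.46) / (0.785/√36.46 + 4.99/√44.01) = 0.1300/(0.1300 + 0.7522) = 0.147.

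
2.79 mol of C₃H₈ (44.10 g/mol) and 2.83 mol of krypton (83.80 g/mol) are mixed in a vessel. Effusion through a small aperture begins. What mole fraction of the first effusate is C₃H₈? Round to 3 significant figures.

0.576

The effusion rate of species i is ∝ p_i/√M_i ∝ n_i/√M_i.
Mole fraction of C₃H₈ in the effusate = (n_C₃H₈/√M_C₃H₈) / (n_C₃H₈/√M_C₃H₈ + n_Kr/√M_Kr)
= (2.79/√44.10) / (2.79/√44.10 + 2.83/√83.80) = 0.4201/(0.4201 + 0.3091) = 0.576.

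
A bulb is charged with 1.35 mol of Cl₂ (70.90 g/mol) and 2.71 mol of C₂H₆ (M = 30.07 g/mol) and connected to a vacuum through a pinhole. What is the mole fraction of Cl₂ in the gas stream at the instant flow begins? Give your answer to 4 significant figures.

0.2450

Each component's effusion rate ∝ (its partial pressure)·(1/√M) ∝ n_i/√M_i.
So x_Cl₂ in the escaping gas = (n_Cl₂/√M_Cl₂) / Σ(n_i/√M_i)
= (1.35/√70.90) / (1.35/√70.90 + 2.71/√30.07) = 0.1603/(0.1603 + 0.4942) = 0.2450.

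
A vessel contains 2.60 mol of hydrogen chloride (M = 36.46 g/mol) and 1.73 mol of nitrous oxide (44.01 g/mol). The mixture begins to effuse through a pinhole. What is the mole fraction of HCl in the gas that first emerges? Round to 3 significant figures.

Effusion rate of each component ∝ n_i/√M_i (partial pressure × 1/√M).
So x_HCl in the escaping gas = (n_HCl/√M_HCl) / Σ(n_i/√M_i)
= (2.60/√36.46) / (2.60/√36.46 + 1.73/√44.01) = 0.4306/(0.4306 + 0.2608) = 0.623.

0.623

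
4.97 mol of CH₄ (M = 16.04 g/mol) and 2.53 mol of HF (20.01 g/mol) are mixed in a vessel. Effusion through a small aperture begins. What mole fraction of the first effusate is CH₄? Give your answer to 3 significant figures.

0.687

The effusion rate of species i is ∝ p_i/√M_i ∝ n_i/√M_i.
So x_CH₄ in the escaping gas = (n_CH₄/√M_CH₄) / Σ(n_i/√M_i)
= (4.97/√16.04) / (4.97/√16.04 + 2.53/√20.01) = 1.241/(1.241 + 0.5656) = 0.687.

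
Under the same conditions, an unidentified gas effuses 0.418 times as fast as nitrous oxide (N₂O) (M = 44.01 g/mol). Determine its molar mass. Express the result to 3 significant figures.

252 g/mol

From Graham's law, rate_X/rate_N₂O = √(M_N₂O/M_X).
0.418 = √(44.01/M_X)
M_X = 44.01 / 0.418² = 44.01 / 0.1747 = 252 g/mol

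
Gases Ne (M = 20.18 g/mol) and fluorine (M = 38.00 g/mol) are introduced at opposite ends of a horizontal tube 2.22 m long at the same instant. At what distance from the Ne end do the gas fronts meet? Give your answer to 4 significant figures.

In equal time, each gas travels a distance ∝ its rate ∝ 1/√M, so d_Ne/d_F₂ = √(M_F₂/M_Ne) = √(38.00/20.18) = 1.372.
With d_Ne + d_F₂ = 2.22 m, d_F₂ = 2.22/(1 + 1.372) = 0.9358 m.
d_Ne = 2.22 − 0.9358 = 1.284 m.

1.284 m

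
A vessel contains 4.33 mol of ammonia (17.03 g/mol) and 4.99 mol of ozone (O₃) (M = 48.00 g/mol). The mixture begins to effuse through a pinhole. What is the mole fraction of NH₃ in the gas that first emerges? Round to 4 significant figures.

The effusion rate of species i is ∝ p_i/√M_i ∝ n_i/√M_i.
x_NH₃(eff) = (n_NH₃/√M_NH₃) / (n_NH₃/√M_NH₃ + n_O₃/√M_O₃)
= (4.33/√17.03) / (4.33/√17.03 + 4.99/√48.00) = 1.049/(1.049 + 0.7202) = 0.5930.

0.5930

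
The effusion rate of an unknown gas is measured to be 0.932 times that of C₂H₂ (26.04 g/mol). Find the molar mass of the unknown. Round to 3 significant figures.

Using Graham's law: rate_X/rate_C₂H₂ = √(M_C₂H₂/M_X).
0.932 = √(26.04/M_X)
M_X = 26.04 / 0.932² = 26.04 / 0.8686 = 30.0 g/mol

30.0 g/mol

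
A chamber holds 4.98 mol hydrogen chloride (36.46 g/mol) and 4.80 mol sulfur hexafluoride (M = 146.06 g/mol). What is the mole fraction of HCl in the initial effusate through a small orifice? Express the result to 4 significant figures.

Effusion rate of each component ∝ n_i/√M_i (partial pressure × 1/√M).
So x_HCl in the escaping gas = (n_HCl/√M_HCl) / Σ(n_i/√M_i)
= (4.98/√36.46) / (4.98/√36.46 + 4.80/√146.06) = 0.8247/(0.8247 + 0.3972) = 0.6750.

0.6750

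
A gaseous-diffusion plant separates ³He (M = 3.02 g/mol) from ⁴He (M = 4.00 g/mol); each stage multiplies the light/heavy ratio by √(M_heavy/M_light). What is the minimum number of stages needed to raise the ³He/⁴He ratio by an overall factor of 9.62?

Single-stage factor α = √(4.00/3.02), so ln α = ½ ln(1.32450) = 0.1405.
Need α^N ≥ 9.62 ⇒ N ≥ ln(9.62) / ln α = 2.264 / 0.1405 = 16.11.
Minimum whole number of stages: N = 17.

17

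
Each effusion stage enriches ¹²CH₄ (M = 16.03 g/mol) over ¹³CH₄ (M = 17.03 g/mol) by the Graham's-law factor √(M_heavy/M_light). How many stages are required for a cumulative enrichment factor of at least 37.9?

Per stage α = (17.03/16.03)^(1/2) = 1.06238^0.5, giving ln α = 0.03026.
Need α^N ≥ 37.9 ⇒ N ≥ ln(37.9) / ln α = 3.635 / 0.03026 = 120.13.
Minimum whole number of stages: N = 121.

121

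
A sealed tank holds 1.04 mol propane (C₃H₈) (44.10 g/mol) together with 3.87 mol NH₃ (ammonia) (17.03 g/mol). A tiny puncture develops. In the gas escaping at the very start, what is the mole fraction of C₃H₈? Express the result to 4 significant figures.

Rate_i ∝ x_i/√M_i (Graham's law weighted by mole fraction), so the effusate composition follows n_i/√M_i.
So x_C₃H₈ in the escaping gas = (n_C₃H₈/√M_C₃H₈) / Σ(n_i/√M_i)
= (1.04/√44.10) / (1.04/√44.10 + 3.87/√17.03) = 0.1566/(0.1566 + 0.9378) = 0.1431.

0.1431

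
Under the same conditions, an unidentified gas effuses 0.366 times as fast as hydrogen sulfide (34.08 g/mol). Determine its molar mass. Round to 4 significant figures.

By Graham's law, rate_X/rate_H₂S = √(M_H₂S/M_X).
0.366 = √(34.08/M_X)
M_X = 34.08 / 0.366² = 34.08 / 0.1340 = 254.4 g/mol

254.4 g/mol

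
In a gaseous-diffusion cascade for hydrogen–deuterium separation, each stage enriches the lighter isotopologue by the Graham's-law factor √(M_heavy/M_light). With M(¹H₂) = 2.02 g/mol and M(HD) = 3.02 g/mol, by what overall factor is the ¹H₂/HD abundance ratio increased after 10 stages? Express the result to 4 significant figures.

Each stage multiplies the ratio by α = √(3.02/2.02), so after 10 stages the overall factor is α^10 = (3.02/2.02)^(10/2).
= 1.49505^5 = 7.469.

7.469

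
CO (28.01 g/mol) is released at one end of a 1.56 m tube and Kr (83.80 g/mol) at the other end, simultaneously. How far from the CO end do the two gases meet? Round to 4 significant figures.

Distances travelled in equal time are proportional to diffusion rates, so d_CO/d_Kr = √(M_Kr/M_CO) = √(83.80/28.01) = 1.730.
With d_CO + d_Kr = 1.56 m, d_Kr = 1.56/(1 + 1.730) = 0.5715 m.
d_CO = 1.56 − 0.5715 = 0.9885 m.

0.9885 m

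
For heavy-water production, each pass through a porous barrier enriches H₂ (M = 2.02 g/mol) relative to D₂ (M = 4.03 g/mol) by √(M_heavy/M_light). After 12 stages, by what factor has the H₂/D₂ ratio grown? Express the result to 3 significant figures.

After 12 stages the ratio has grown by (√(4.03/2.02))^12 = (4.03/2.02)^(12/2).
= 1.99505^6 = 63.1.

63.1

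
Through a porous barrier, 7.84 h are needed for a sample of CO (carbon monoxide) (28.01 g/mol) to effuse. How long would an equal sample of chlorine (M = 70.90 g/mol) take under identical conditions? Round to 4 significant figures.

12.47 h

From Graham's law, t_Cl₂/t_CO = √(M_Cl₂/M_CO) = √(70.90/28.01) = √2.531 = 1.591.
So the time for Cl₂ is 7.84 × 1.591 = 12.47 h.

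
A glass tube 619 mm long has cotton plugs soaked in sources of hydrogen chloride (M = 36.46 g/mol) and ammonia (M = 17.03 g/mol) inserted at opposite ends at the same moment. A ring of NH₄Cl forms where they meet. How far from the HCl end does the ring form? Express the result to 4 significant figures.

The fronts meet when d_HCl + d_NH₃ = L with d_HCl/d_NH₃ = √(M_NH₃/M_HCl) (Graham's law). Here √(M_NH₃/M_HCl) = √(17.03/36.46) = 0.6834.
With d_HCl + d_NH₃ = 619 mm, d_NH₃ = 619/(1 + 0.6834) = 367.7 mm.
d_HCl = 619 − 367.7 = 251.3 mm.

251.3 mm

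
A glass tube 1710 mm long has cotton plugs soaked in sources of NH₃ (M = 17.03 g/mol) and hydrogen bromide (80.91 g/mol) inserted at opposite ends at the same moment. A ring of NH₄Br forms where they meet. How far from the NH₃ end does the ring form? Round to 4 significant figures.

1172 mm

The fronts meet when d_NH₃ + d_HBr = L with d_NH₃/d_HBr = √(M_HBr/M_NH₃) (Graham's law). Here √(M_HBr/M_NH₃) = √(80.91/17.03) = 2.180.
With d_NH₃ + d_HBr = 1710 mm, d_HBr = 1710/(1 + 2.180) = 537.8 mm.
d_NH₃ = 1710 − 537.8 = 1172 mm.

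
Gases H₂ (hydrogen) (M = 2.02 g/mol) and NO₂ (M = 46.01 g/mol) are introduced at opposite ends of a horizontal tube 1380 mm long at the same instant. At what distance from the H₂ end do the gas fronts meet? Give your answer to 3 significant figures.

Distances travelled in equal time are proportional to diffusion rates, so d_H₂/d_NO₂ = √(M_NO₂/M_H₂) = √(46.01/2.02) = 4.773.
With d_H₂ + d_NO₂ = 1380 mm, d_NO₂ = 1380/(1 + 4.773) = 239.1 mm.
d_H₂ = 1380 − 239.1 = 1140 mm.

1140 mm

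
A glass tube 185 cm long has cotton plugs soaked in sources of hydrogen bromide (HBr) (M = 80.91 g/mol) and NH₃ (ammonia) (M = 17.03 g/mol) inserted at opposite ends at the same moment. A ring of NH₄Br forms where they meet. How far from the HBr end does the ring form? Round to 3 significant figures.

In equal time, each gas travels a distance ∝ its rate ∝ 1/√M, so d_HBr/d_NH₃ = √(M_NH₃/M_HBr) = √(17.03/80.91) = 0.4588.
With d_HBr + d_NH₃ = 185 cm, d_NH₃ = 185/(1 + 0.4588) = 126.8 cm.
d_HBr = 185 − 126.8 = 58.2 cm.

58.2 cm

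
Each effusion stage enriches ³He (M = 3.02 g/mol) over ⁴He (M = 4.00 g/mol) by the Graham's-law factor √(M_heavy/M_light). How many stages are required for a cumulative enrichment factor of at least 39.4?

Per stage α = (4.00/3.02)^(1/2) = 1.32450^0.5, giving ln α = 0.1405.
Need α^N ≥ 39.4 ⇒ N ≥ ln(39.4) / ln α = 3.674 / 0.1405 = 26.14.
Minimum whole number of stages: N = 27.

27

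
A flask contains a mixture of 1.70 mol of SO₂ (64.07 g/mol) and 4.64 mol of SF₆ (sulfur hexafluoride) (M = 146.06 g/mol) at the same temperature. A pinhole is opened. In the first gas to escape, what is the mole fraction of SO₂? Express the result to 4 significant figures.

0.3562

Rate_i ∝ x_i/√M_i (Graham's law weighted by mole fraction), so the effusate composition follows n_i/√M_i.
So x_SO₂ in the escaping gas = (n_SO₂/√M_SO₂) / Σ(n_i/√M_i)
= (1.70/√64.07) / (1.70/√64.07 + 4.64/√146.06) = 0.2124/(0.2124 + 0.3839) = 0.3562.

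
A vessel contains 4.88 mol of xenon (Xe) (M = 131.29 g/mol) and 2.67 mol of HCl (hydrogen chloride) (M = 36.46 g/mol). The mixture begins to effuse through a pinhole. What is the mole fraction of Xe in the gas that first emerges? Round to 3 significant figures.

0.491

The effusion rate of species i is ∝ p_i/√M_i ∝ n_i/√M_i.
x_Xe(eff) = (n_Xe/√M_Xe) / (n_Xe/√M_Xe + n_HCl/√M_HCl)
= (4.88/√131.29) / (4.88/√131.29 + 2.67/√36.46) = 0.4259/(0.4259 + 0.4422) = 0.491.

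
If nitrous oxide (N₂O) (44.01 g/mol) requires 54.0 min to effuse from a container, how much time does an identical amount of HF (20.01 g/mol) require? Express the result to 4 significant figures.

From Graham's law, t_HF/t_N₂O = √(M_HF/M_N₂O) = √(20.01/44.01) = √0.4547 = 0.6743.
So the time for HF is 54.0 × 0.6743 = 36.41 min.

36.41 min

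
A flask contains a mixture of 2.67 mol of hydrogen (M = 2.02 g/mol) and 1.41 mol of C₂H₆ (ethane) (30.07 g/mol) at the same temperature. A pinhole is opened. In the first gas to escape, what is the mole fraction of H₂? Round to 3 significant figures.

0.880

Each component's effusion rate ∝ (its partial pressure)·(1/√M) ∝ n_i/√M_i.
So x_H₂ in the escaping gas = (n_H₂/√M_H₂) / Σ(n_i/√M_i)
= (2.67/√2.02) / (2.67/√2.02 + 1.41/√30.07) = 1.879/(1.879 + 0.2571) = 0.880.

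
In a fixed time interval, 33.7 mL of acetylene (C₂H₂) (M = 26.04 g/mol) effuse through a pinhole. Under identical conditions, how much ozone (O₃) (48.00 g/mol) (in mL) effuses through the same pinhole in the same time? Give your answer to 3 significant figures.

24.8 mL

Since effusion rate ∝ 1/√M, rate_O₃/rate_C₂H₂ = √(M_C₂H₂/M_O₃) = √(26.04/48.00) = √0.5425 = 0.7365.
So the volume for O₃ is 33.7 × 0.7365 = 24.8 mL.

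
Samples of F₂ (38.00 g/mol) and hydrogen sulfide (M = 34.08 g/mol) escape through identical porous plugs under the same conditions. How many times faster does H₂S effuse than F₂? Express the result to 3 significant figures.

By Graham's law, rate_H₂S/rate_F₂ = √(M_F₂/M_H₂S) = √(38.00/34.08) = √1.115 = 1.06.

1.06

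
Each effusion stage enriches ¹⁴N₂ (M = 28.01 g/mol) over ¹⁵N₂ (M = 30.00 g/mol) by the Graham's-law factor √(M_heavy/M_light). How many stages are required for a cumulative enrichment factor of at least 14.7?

With α = √(30.00/28.01) per stage, ln α = ½ ln(1.07105) = 0.03432.
Need α^N ≥ 14.7 ⇒ N ≥ ln(14.7) / ln α = 2.688 / 0.03432 = 78.32.
So at least 79 stages are needed.

79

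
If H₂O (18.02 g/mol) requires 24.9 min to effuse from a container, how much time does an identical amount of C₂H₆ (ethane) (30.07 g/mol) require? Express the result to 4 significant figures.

32.17 min

Since effusion rate ∝ 1/√M, t_C₂H₆/t_H₂O = √(M_C₂H₆/M_H₂O) = √(30.07/18.02) = √1.669 = 1.292.
So the time for C₂H₆ is 24.9 × 1.292 = 32.17 min.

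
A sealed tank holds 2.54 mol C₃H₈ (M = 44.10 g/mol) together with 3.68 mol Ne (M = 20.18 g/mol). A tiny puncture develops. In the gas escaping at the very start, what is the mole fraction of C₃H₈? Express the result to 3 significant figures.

0.318

The effusion rate of species i is ∝ p_i/√M_i ∝ n_i/√M_i.
So x_C₃H₈ in the escaping gas = (n_C₃H₈/√M_C₃H₈) / Σ(n_i/√M_i)
= (2.54/√44.10) / (2.54/√44.10 + 3.68/√20.18) = 0.3825/(0.3825 + 0.8192) = 0.318.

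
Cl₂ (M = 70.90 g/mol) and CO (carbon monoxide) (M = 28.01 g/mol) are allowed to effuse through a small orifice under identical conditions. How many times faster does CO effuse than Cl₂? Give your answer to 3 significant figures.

Graham's law gives rate_CO/rate_Cl₂ = √(M_Cl₂/M_CO) = √(70.90/28.01) = √2.531 = 1.59.

1.59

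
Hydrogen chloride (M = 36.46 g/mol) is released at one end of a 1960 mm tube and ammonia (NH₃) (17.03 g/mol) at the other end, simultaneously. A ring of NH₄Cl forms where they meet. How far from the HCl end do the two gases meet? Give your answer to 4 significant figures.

Graham's law gives d_HCl/d_NH₃ = rate_HCl/rate_NH₃ = √(M_NH₃/M_HCl) = √(17.03/36.46) = 0.6834.
With d_HCl + d_NH₃ = 1960 mm, d_NH₃ = 1960/(1 + 0.6834) = 1164 mm.
d_HCl = 1960 − 1164 = 795.7 mm.

795.7 mm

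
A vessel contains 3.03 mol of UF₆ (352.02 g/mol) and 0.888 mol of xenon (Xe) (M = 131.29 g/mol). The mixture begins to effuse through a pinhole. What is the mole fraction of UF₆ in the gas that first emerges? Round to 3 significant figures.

Rate_i ∝ x_i/√M_i (Graham's law weighted by mole fraction), so the effusate composition follows n_i/√M_i.
x_UF₆(eff) = (n_UF₆/√M_UF₆) / (n_UF₆/√M_UF₆ + n_Xe/√M_Xe)
= (3.03/√352.02) / (3.03/√352.02 + 0.888/√131.29) = 0.1615/(0.1615 + 0.07750) = 0.676.

0.676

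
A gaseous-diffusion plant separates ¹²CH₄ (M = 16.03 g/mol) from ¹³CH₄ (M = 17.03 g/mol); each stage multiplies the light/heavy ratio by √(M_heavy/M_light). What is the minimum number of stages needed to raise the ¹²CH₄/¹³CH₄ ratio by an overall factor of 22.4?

103

With α = √(17.03/16.03) per stage, ln α = ½ ln(1.06238) = 0.03026.
Need α^N ≥ 22.4 ⇒ N ≥ ln(22.4) / ln α = 3.109 / 0.03026 = 102.75.
Minimum whole number of stages: N = 103.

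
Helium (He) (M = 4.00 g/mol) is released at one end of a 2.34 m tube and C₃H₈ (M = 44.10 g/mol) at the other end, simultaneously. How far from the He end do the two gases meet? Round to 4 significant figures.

Distances travelled in equal time are proportional to diffusion rates, so d_He/d_C₃H₈ = √(M_C₃H₈/M_He) = √(44.10/4.00) = 3.320.
With d_He + d_C₃H₈ = 2.34 m, d_C₃H₈ = 2.34/(1 + 3.320) = 0.5416 m.
d_He = 2.34 − 0.5416 = 1.798 m.

1.798 m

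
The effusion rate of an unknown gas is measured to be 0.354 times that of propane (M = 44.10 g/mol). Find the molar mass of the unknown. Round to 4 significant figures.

Graham's law gives rate_X/rate_C₃H₈ = √(M_C₃H₈/M_X).
0.354 = √(44.10/M_X)
M_X = 44.10 / 0.354² = 44.10 / 0.1253 = 351.9 g/mol

351.9 g/mol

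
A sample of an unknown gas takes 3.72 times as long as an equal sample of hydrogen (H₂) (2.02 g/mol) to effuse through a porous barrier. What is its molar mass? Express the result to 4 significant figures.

Graham's law gives t_X/t_H₂ = √(M_X/M_H₂).
3.72 = √(M_X/2.02)
M_X = 2.02 × 3.72² = 2.02 × 13.84 = 27.95 g/mol

27.95 g/mol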